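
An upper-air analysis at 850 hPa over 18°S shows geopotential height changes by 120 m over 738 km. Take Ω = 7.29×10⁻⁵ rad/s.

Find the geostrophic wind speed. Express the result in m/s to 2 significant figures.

Coriolis parameter at 18°S:
f = 2Ω sin φ = 2 × 7.29×10⁻⁵ × sin 18° = 4.51×10⁻⁵ s⁻¹
Height gradient: |∂Z/∂n| = 120 m / 738000 m = 1.63×10⁻⁴
On a pressure surface, geostrophic balance gives V_g = (g/f)|∂Z/∂n|:
V_g = 9.81 × 1.63×10⁻⁴ / 4.51×10⁻⁵ = 35.4 m/s

35 m/s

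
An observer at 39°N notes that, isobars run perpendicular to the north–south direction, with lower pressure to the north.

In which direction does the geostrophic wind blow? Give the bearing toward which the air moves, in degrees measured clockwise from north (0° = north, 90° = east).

The pressure-gradient force points toward the north (bearing 000°).
Geostrophic balance: in the Northern Hemisphere the Coriolis force deflects motion to the right, so the geostrophic wind blows 90° to the right of the pressure-gradient force (low pressure on the left).
Rotating 000° by 90° clockwise gives 090° — the wind blows toward the east.

090°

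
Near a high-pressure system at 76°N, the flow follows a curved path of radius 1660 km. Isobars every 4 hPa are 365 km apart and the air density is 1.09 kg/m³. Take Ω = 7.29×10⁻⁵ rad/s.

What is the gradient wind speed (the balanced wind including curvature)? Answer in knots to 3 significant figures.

14.3 knots

Coriolis parameter at 76°N:
f = 2Ω sin φ = 2 × 7.29×10⁻⁵ × sin 76° = 1.41×10⁻⁴ s⁻¹
Pressure gradient: |∂P/∂n| = 400 Pa / 365000 m = 1.10×10⁻³ Pa/m
Geostrophic speed: V_g = |∂P/∂n|/(fρ) = 1.10×10⁻³/(1.41×10⁻⁴ × 1.09) = 7.11 m/s
Around a high, pressure-gradient force acts outward with centrifugal, so Coriolis balances both:
fV = (1/ρ)|∂P/∂n| + V²/R  →  V² − fR·V + fR·V_g = 0
With fR = 1.41×10⁻⁴ × 1660×10³ m = 235 m/s:
V = [fR − √((fR)² − 4 fR V_g)]/2 = [235 − √(235² − 4×235×7.11)]/2 = 7.34 m/s
Supergeostrophic (V > V_g = 7.11 m/s), as expected around a high.
Converting: 7.34 m/s × 1.944 = 14.3 knots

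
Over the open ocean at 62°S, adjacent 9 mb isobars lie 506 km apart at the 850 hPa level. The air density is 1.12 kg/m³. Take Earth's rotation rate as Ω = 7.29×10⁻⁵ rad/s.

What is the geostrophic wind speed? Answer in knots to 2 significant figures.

24 knots

Coriolis parameter at 62°S:
f = 2Ω sin φ = 2 × 7.29×10⁻⁵ × sin 62° = 1.29×10⁻⁴ s⁻¹
Pressure gradient: |∂P/∂n| = 900 Pa / 506000 m = 1.78×10⁻³ Pa/m
Geostrophic balance (pressure-gradient force = Coriolis force):
V_g = (1/(fρ)) |∂P/∂n| = 1.78×10⁻³ / (1.29×10⁻⁴ × 1.12) = 12.3 m/s
Converting: 12.3 m/s × 1.944 = 24 knots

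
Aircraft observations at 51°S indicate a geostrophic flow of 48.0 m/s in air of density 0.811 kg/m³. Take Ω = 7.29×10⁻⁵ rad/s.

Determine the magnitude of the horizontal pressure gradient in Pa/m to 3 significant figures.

4.41×10⁻³ Pa/m

Coriolis parameter at 51°S:
f = 2Ω sin φ = 2 × 7.29×10⁻⁵ × sin 51° = 1.13×10⁻⁴ s⁻¹
Geostrophic balance rearranged: |∂P/∂n| = f ρ V_g
|∂P/∂n| = 1.13×10⁻⁴ × 0.811 × 48.0 = 4.41×10⁻³ Pa/m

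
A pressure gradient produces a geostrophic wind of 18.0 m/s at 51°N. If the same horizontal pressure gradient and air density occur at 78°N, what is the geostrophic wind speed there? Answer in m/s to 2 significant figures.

With the same pressure gradient and density, V_g ∝ 1/f ∝ 1/sin φ.
V₂ = V₁ · sin φ₁ / sin φ₂ = 18.0 × sin 51° / sin 78°
V₂ = 18.0 × 0.7771/0.9781 = 14 m/s

14 m/s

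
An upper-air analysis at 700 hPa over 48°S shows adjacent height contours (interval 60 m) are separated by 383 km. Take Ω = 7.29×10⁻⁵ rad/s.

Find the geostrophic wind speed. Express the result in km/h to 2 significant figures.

Coriolis parameter at 48°S:
f = 2Ω sin φ = 2 × 7.29×10⁻⁵ × sin 48° = 1.08×10⁻⁴ s⁻¹
Height gradient: |∂Z/∂n| = 60 m / 383000 m = 1.57×10⁻⁴
On a pressure surface, geostrophic balance gives V_g = (g/f)|∂Z/∂n|:
V_g = 9.81 × 1.57×10⁻⁴ / 1.08×10⁻⁴ = 14.2 m/s
Converting: 14.2 m/s × 3.6 = 51 km/h

51 km/h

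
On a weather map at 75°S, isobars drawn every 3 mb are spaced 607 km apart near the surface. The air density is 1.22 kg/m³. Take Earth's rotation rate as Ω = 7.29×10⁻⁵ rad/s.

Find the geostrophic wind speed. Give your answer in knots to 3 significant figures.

Coriolis parameter at 75°S:
f = 2Ω sin φ = 2 × 7.29×10⁻⁵ × sin 75° = 1.41×10⁻⁴ s⁻¹
Pressure gradient: |∂P/∂n| = 300 Pa / 607000 m = 4.94×10⁻⁴ Pa/m
Geostrophic balance (pressure-gradient force = Coriolis force):
V_g = (1/(fρ)) |∂P/∂n| = 4.94×10⁻⁴ / (1.41×10⁻⁴ × 1.22) = 2.88 m/s
Converting: 2.88 m/s × 1.944 = 5.59 knots

5.59 knots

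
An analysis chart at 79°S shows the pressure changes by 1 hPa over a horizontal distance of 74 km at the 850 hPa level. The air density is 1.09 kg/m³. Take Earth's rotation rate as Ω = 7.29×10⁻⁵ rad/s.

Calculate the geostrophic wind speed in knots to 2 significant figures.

Coriolis parameter at 79°S:
f = 2Ω sin φ = 2 × 7.29×10⁻⁵ × sin 79° = 1.43×10⁻⁴ s⁻¹
Pressure gradient: |∂P/∂n| = 100 Pa / 74000 m = 1.35×10⁻³ Pa/m
Geostrophic balance (pressure-gradient force = Coriolis force):
V_g = (1/(fρ)) |∂P/∂n| = 1.35×10⁻³ / (1.43×10⁻⁴ × 1.09) = 8.66 m/s
Converting: 8.66 m/s × 1.944 = 17 knots

17 knots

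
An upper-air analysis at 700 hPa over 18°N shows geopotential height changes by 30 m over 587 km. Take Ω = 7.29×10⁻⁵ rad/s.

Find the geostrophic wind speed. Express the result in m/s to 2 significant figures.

Coriolis parameter at 18°N:
f = 2Ω sin φ = 2 × 7.29×10⁻⁵ × sin 18° = 4.51×10⁻⁵ s⁻¹
Height gradient: |∂Z/∂n| = 30 m / 587000 m = 5.11×10⁻⁵
On a pressure surface, geostrophic balance gives V_g = (g/f)|∂Z/∂n|:
V_g = 9.81 × 5.11×10⁻⁵ / 4.51×10⁻⁵ = 11.1 m/s

11 m/s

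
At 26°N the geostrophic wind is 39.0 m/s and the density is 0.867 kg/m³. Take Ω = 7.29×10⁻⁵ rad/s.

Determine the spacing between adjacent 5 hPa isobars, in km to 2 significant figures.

Coriolis parameter at 26°N:
f = 2Ω sin φ = 2 × 7.29×10⁻⁵ × sin 26° = 6.39×10⁻⁵ s⁻¹
Geostrophic balance rearranged: |∂P/∂n| = f ρ V_g
|∂P/∂n| = 6.39×10⁻⁵ × 0.867 × 39.0 = 2.16×10⁻³ Pa/m
Isobar spacing: Δn = ΔP/|∂P/∂n| = 500 Pa / 2.16×10⁻³ Pa/m = 231359 m ≈ 230 km

230 km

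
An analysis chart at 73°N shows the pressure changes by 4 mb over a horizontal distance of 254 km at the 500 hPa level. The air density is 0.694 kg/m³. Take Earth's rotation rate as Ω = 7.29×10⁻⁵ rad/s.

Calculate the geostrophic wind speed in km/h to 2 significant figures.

Coriolis parameter at 73°N:
f = 2Ω sin φ = 2 × 7.29×10⁻⁵ × sin 73° = 1.39×10⁻⁴ s⁻¹
Pressure gradient: |∂P/∂n| = 400 Pa / 254000 m = 1.57×10⁻³ Pa/m
Geostrophic balance (pressure-gradient force = Coriolis force):
V_g = (1/(fρ)) |∂P/∂n| = 1.57×10⁻³ / (1.39×10⁻⁴ × 0.694) = 16.3 m/s
Converting: 16.3 m/s × 3.6 = 59 km/h

59 km/h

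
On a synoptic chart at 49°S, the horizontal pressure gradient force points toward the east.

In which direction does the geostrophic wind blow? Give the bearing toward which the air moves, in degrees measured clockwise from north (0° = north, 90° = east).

The pressure-gradient force points toward the east (bearing 090°).
Geostrophic balance: in the Southern Hemisphere the Coriolis force deflects motion to the left, so the geostrophic wind blows 90° to the left of the pressure-gradient force (low pressure on the right).
Rotating 090° by 90° counterclockwise gives 000° — the wind blows toward the north.

000°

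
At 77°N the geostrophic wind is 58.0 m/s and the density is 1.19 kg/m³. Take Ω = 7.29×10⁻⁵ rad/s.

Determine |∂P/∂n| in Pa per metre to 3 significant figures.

9.81×10⁻³ Pa/m

Coriolis parameter at 77°N:
f = 2Ω sin φ = 2 × 7.29×10⁻⁵ × sin 77° = 1.42×10⁻⁴ s⁻¹
Geostrophic balance rearranged: |∂P/∂n| = f ρ V_g
|∂P/∂n| = 1.42×10⁻⁴ × 1.19 × 58.0 = 9.81×10⁻³ Pa/m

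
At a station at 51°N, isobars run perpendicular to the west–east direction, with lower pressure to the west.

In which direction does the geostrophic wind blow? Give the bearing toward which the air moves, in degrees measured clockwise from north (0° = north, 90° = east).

000°

The pressure-gradient force points toward the west (bearing 270°).
Geostrophic balance: in the Northern Hemisphere the Coriolis force deflects motion to the right, so the geostrophic wind blows 90° to the right of the pressure-gradient force (low pressure on the left).
Rotating 270° by 90° clockwise gives 000° — the wind blows toward the north.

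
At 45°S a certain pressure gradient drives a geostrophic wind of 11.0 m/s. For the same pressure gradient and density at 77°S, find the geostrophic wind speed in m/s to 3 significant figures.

With the same pressure gradient and density, V_g ∝ 1/f ∝ 1/sin φ.
V₂ = V₁ · sin φ₁ / sin φ₂ = 11.0 × sin 45° / sin 77°
V₂ = 11.0 × 0.7071/0.9744 = 7.98 m/s

7.98 m/s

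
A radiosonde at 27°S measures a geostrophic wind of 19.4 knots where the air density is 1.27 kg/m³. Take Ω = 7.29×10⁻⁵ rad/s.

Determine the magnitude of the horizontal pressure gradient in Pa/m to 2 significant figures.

Coriolis parameter at 27°S:
f = 2Ω sin φ = 2 × 7.29×10⁻⁵ × sin 27° = 6.62×10⁻⁵ s⁻¹
Wind speed in SI: 19.4 knots = 9.98 m/s
Geostrophic balance rearranged: |∂P/∂n| = f ρ V_g
|∂P/∂n| = 6.62×10⁻⁵ × 1.27 × 9.98 = 8.39×10⁻⁴ Pa/m

8.4×10⁻⁴ Pa/m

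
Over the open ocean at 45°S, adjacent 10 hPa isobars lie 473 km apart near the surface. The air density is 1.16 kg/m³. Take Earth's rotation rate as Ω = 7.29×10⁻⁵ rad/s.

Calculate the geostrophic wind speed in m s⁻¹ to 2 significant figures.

Coriolis parameter at 45°S:
f = 2Ω sin φ = 2 × 7.29×10⁻⁵ × sin 45° = 1.03×10⁻⁴ s⁻¹
Pressure gradient: |∂P/∂n| = 1000 Pa / 473000 m = 2.11×10⁻³ Pa/m
Geostrophic balance (pressure-gradient force = Coriolis force):
V_g = (1/(fρ)) |∂P/∂n| = 2.11×10⁻³ / (1.03×10⁻⁴ × 1.16) = 17.7 m/s

18 m s⁻¹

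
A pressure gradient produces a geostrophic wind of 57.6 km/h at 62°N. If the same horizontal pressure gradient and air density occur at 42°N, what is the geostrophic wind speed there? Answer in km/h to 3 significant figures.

76.0 km/h

With the same pressure gradient and density, V_g ∝ 1/f ∝ 1/sin φ.
V₂ = V₁ · sin φ₁ / sin φ₂ = 57.6 × sin 62° / sin 42°
V₂ = 57.6 × 0.8829/0.6691 = 76.0 km/h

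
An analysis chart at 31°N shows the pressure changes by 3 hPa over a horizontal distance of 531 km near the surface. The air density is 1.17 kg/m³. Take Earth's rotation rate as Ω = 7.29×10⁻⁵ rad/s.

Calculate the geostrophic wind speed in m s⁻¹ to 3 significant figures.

6.43 m s⁻¹

Coriolis parameter at 31°N:
f = 2Ω sin φ = 2 × 7.29×10⁻⁵ × sin 31° = 7.51×10⁻⁵ s⁻¹
Pressure gradient: |∂P/∂n| = 300 Pa / 531000 m = 5.65×10⁻⁴ Pa/m
Geostrophic balance (pressure-gradient force = Coriolis force):
V_g = (1/(fρ)) |∂P/∂n| = 5.65×10⁻⁴ / (7.51×10⁻⁵ × 1.17) = 6.43 m/s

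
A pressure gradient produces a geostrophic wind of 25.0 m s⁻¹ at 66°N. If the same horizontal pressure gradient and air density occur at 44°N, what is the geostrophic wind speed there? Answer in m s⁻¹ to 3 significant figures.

32.9 m s⁻¹

With the same pressure gradient and density, V_g ∝ 1/f ∝ 1/sin φ.
V₂ = V₁ · sin φ₁ / sin φ₂ = 25.0 × sin 66° / sin 44°
V₂ = 25.0 × 0.9135/0.6947 = 32.9 m s⁻¹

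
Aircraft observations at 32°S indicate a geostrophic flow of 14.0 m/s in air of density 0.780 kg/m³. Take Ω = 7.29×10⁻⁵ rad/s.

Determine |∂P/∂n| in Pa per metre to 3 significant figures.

Coriolis parameter at 32°S:
f = 2Ω sin φ = 2 × 7.29×10⁻⁵ × sin 32° = 7.73×10⁻⁵ s⁻¹
Geostrophic balance rearranged: |∂P/∂n| = f ρ V_g
|∂P/∂n| = 7.73×10⁻⁵ × 0.780 × 14.0 = 8.44×10⁻⁴ Pa/m

8.44×10⁻⁴ Pa/m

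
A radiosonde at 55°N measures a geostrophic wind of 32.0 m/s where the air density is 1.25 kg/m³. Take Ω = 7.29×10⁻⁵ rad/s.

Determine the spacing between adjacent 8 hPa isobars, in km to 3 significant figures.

Coriolis parameter at 55°N:
f = 2Ω sin φ = 2 × 7.29×10⁻⁵ × sin 55° = 1.19×10⁻⁴ s⁻¹
Geostrophic balance rearranged: |∂P/∂n| = f ρ V_g
|∂P/∂n| = 1.19×10⁻⁴ × 1.25 × 32.0 = 4.78×10⁻³ Pa/m
Isobar spacing: Δn = ΔP/|∂P/∂n| = 800 Pa / 4.78×10⁻³ Pa/m = 167459 m ≈ 167 km

167 km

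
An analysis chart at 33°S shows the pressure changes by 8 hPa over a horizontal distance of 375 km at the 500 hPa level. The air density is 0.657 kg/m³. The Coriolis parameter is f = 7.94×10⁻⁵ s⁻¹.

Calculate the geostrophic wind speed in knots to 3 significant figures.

79.5 knots

Pressure gradient: |∂P/∂n| = 800 Pa / 375000 m = 2.13×10⁻³ Pa/m
Geostrophic balance (pressure-gradient force = Coriolis force):
V_g = (1/(fρ)) |∂P/∂n| = 2.13×10⁻³ / (7.94×10⁻⁵ × 0.657) = 40.9 m/s
Converting: 40.9 m/s × 1.944 = 79.5 knots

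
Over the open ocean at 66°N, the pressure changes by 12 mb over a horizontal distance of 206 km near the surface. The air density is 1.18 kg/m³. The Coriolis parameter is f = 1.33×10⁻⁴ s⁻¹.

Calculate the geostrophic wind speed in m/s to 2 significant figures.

37 m/s

Pressure gradient: |∂P/∂n| = 1200 Pa / 206000 m = 5.83×10⁻³ Pa/m
Geostrophic balance (pressure-gradient force = Coriolis force):
V_g = (1/(fρ)) |∂P/∂n| = 5.83×10⁻³ / (1.33×10⁻⁴ × 1.18) = 37.1 m/s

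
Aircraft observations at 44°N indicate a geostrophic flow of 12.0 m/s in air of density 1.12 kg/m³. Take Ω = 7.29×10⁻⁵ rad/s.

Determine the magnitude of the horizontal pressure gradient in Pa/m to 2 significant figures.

Coriolis parameter at 44°N:
f = 2Ω sin φ = 2 × 7.29×10⁻⁵ × sin 44° = 1.01×10⁻⁴ s⁻¹
Geostrophic balance rearranged: |∂P/∂n| = f ρ V_g
|∂P/∂n| = 1.01×10⁻⁴ × 1.12 × 12.0 = 1.36×10⁻³ Pa/m

1.4×10⁻³ Pa/m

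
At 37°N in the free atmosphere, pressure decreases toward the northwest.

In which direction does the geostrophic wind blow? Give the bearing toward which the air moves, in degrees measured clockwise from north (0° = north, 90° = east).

The pressure-gradient force points toward the northwest (bearing 315°).
Geostrophic balance: in the Northern Hemisphere the Coriolis force deflects motion to the right, so the geostrophic wind blows 90° to the right of the pressure-gradient force (low pressure on the left).
Rotating 315° by 90° clockwise gives 045° — the wind blows toward the northeast.

045°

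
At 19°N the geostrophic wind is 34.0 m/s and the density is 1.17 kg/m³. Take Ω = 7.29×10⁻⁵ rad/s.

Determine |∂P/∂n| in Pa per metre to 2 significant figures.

1.9×10⁻³ Pa/m

Coriolis parameter at 19°N:
f = 2Ω sin φ = 2 × 7.29×10⁻⁵ × sin 19° = 4.75×10⁻⁵ s⁻¹
Geostrophic balance rearranged: |∂P/∂n| = f ρ V_g
|∂P/∂n| = 4.75×10⁻⁵ × 1.17 × 34.0 = 1.89×10⁻³ Pa/m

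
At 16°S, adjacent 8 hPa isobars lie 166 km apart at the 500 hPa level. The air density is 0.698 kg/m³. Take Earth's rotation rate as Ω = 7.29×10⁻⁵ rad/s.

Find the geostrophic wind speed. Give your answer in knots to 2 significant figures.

330 knots

Coriolis parameter at 16°S:
f = 2Ω sin φ = 2 × 7.29×10⁻⁵ × sin 16° = 4.02×10⁻⁵ s⁻¹
Pressure gradient: |∂P/∂n| = 800 Pa / 166000 m = 4.82×10⁻³ Pa/m
Geostrophic balance (pressure-gradient force = Coriolis force):
V_g = (1/(fρ)) |∂P/∂n| = 4.82×10⁻³ / (4.02×10⁻⁵ × 0.698) = 172 m/s
Converting: 172 m/s × 1.944 = 330 knots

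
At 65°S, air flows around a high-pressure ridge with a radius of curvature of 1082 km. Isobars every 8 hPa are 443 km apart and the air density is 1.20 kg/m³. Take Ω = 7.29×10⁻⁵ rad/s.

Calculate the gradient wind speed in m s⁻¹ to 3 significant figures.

12.5 m s⁻¹

Coriolis parameter at 65°S:
f = 2Ω sin φ = 2 × 7.29×10⁻⁵ × sin 65° = 1.32×10⁻⁴ s⁻¹
Pressure gradient: |∂P/∂n| = 800 Pa / 443000 m = 1.81×10⁻³ Pa/m
Geostrophic speed: V_g = |∂P/∂n|/(fρ) = 1.81×10⁻³/(1.32×10⁻⁴ × 1.20) = 11.4 m/s
Around a high, pressure-gradient force acts outward with centrifugal, so Coriolis balances both:
fV = (1/ρ)|∂P/∂n| + V²/R  →  V² − fR·V + fR·V_g = 0
With fR = 1.32×10⁻⁴ × 1082×10³ m = 143 m/s:
V = [fR − √((fR)² − 4 fR V_g)]/2 = [143 − √(143² − 4×143×11.4)]/2 = 12.5 m/s
Supergeostrophic (V > V_g = 11.4 m/s), as expected around a high.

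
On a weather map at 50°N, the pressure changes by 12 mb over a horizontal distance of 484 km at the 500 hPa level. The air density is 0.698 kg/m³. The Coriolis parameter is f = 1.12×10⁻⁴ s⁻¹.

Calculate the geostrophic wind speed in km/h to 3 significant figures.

Pressure gradient: |∂P/∂n| = 1200 Pa / 484000 m = 2.48×10⁻³ Pa/m
Geostrophic balance (pressure-gradient force = Coriolis force):
V_g = (1/(fρ)) |∂P/∂n| = 2.48×10⁻³ / (1.12×10⁻⁴ × 0.698) = 31.7 m/s
Converting: 31.7 m/s × 3.6 = 114 km/h

114 km/h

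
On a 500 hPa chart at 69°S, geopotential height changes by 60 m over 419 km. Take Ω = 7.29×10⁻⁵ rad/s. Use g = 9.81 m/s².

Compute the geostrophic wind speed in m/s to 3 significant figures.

Coriolis parameter at 69°S:
f = 2Ω sin φ = 2 × 7.29×10⁻⁵ × sin 69° = 1.36×10⁻⁴ s⁻¹
Height gradient: |∂Z/∂n| = 60 m / 419000 m = 1.43×10⁻⁴
On a pressure surface, geostrophic balance gives V_g = (g/f)|∂Z/∂n|:
V_g = 9.81 × 1.43×10⁻⁴ / 1.36×10⁻⁴ = 10.3 m/s

10.3 m/s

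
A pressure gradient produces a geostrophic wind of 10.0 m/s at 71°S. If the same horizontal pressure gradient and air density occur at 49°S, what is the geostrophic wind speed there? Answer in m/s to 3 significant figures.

With the same pressure gradient and density, V_g ∝ 1/f ∝ 1/sin φ.
V₂ = V₁ · sin φ₁ / sin φ₂ = 10.0 × sin 71° / sin 49°
V₂ = 10.0 × 0.9455/0.7547 = 12.5 m/s

12.5 m/s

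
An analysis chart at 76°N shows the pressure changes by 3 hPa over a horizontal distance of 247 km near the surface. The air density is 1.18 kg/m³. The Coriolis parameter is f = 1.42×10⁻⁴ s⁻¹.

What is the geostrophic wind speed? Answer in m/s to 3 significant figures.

7.25 m/s

Pressure gradient: |∂P/∂n| = 300 Pa / 247000 m = 1.21×10⁻³ Pa/m
Geostrophic balance (pressure-gradient force = Coriolis force):
V_g = (1/(fρ)) |∂P/∂n| = 1.21×10⁻³ / (1.42×10⁻⁴ × 1.18) = 7.25 m/s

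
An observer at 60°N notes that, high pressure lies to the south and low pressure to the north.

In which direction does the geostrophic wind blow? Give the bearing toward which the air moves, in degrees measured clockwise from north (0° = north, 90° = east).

090°

The pressure-gradient force points toward the north (bearing 000°).
Geostrophic balance: in the Northern Hemisphere the Coriolis force deflects motion to the right, so the geostrophic wind blows 90° to the right of the pressure-gradient force (low pressure on the left).
Rotating 000° by 90° clockwise gives 090° — the wind blows toward the east.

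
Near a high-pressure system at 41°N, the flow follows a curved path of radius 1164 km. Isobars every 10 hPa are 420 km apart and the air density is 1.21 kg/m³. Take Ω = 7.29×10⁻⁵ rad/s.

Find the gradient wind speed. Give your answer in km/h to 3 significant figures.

Coriolis parameter at 41°N:
f = 2Ω sin φ = 2 × 7.29×10⁻⁵ × sin 41° = 9.57×10⁻⁵ s⁻¹
Pressure gradient: |∂P/∂n| = 1000 Pa / 420000 m = 2.38×10⁻³ Pa/m
Geostrophic speed: V_g = |∂P/∂n|/(fρ) = 2.38×10⁻³/(9.57×10⁻⁵ × 1.21) = 20.6 m/s
Around a high, pressure-gradient force acts outward with centrifugal, so Coriolis balances both:
fV = (1/ρ)|∂P/∂n| + V²/R  →  V² − fR·V + fR·V_g = 0
With fR = 9.57×10⁻⁵ × 1164×10³ m = 111 m/s:
V = [fR − √((fR)² − 4 fR V_g)]/2 = [111 − √(111² − 4×111×20.6)]/2 = 27.2 m/s
Supergeostrophic (V > V_g = 20.6 m/s), as expected around a high.
Converting: 27.2 m/s × 3.6 = 98.0 km/h

98.0 km/h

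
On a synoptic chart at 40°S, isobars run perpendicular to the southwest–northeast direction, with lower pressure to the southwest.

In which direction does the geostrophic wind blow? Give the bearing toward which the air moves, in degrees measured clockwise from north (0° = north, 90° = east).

135°

The pressure-gradient force points toward the southwest (bearing 225°).
Geostrophic balance: in the Southern Hemisphere the Coriolis force deflects motion to the left, so the geostrophic wind blows 90° to the left of the pressure-gradient force (low pressure on the right).
Rotating 225° by 90° counterclockwise gives 135° — the wind blows toward the southeast.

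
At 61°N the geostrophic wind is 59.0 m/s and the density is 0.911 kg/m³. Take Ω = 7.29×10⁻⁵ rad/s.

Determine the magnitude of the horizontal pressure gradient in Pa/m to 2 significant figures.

Coriolis parameter at 61°N:
f = 2Ω sin φ = 2 × 7.29×10⁻⁵ × sin 61° = 1.28×10⁻⁴ s⁻¹
Geostrophic balance rearranged: |∂P/∂n| = f ρ V_g
|∂P/∂n| = 1.28×10⁻⁴ × 0.911 × 59.0 = 6.85×10⁻³ Pa/m

6.9×10⁻³ Pa/m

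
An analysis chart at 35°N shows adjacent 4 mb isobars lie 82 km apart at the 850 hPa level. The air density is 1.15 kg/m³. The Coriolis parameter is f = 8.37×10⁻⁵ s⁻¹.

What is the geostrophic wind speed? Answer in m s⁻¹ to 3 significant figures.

Pressure gradient: |∂P/∂n| = 400 Pa / 82000 m = 4.88×10⁻³ Pa/m
Geostrophic balance (pressure-gradient force = Coriolis force):
V_g = (1/(fρ)) |∂P/∂n| = 4.88×10⁻³ / (8.37×10⁻⁵ × 1.15) = 50.7 m/s

50.7 m s⁻¹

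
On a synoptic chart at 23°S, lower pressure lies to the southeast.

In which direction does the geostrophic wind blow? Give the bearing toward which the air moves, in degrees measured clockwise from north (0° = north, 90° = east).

The pressure-gradient force points toward the southeast (bearing 135°).
Geostrophic balance: in the Southern Hemisphere the Coriolis force deflects motion to the left, so the geostrophic wind blows 90° to the left of the pressure-gradient force (low pressure on the right).
Rotating 135° by 90° counterclockwise gives 045° — the wind blows toward the northeast.

045°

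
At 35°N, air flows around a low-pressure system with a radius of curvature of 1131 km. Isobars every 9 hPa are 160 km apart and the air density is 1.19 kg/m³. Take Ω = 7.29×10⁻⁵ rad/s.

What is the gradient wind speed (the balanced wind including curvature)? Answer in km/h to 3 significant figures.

143 km/h

Coriolis parameter at 35°N:
f = 2Ω sin φ = 2 × 7.29×10⁻⁵ × sin 35° = 8.36×10⁻⁵ s⁻¹
Pressure gradient: |∂P/∂n| = 900 Pa / 160000 m = 5.62×10⁻³ Pa/m
Geostrophic speed: V_g = |∂P/∂n|/(fρ) = 5.62×10⁻³/(8.36×10⁻⁵ × 1.19) = 56.5 m/s
Around a low, centrifugal force acts outward with Coriolis, so pressure-gradient force balances both:
(1/ρ)|∂P/∂n| = fV + V²/R  →  V² + fR·V − fR·V_g = 0
With fR = 8.36×10⁻⁵ × 1131×10³ m = 94.6 m/s:
V = [−fR + √((fR)² + 4 fR V_g)]/2 = [−94.6 + √(94.6² + 4×94.6×56.5)]/2 = 39.8 m/s
Subgeostrophic (V < V_g = 56.5 m/s), as expected around a low.
Converting: 39.8 m/s × 3.6 = 143 km/h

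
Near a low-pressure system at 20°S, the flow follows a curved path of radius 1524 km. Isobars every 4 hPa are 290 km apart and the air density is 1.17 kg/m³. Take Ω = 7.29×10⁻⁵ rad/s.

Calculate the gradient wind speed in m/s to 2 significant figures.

19 m/s

Coriolis parameter at 20°S:
f = 2Ω sin φ = 2 × 7.29×10⁻⁵ × sin 20° = 4.99×10⁻⁵ s⁻¹
Pressure gradient: |∂P/∂n| = 400 Pa / 290000 m = 1.38×10⁻³ Pa/m
Geostrophic speed: V_g = |∂P/∂n|/(fρ) = 1.38×10⁻³/(4.99×10⁻⁵ × 1.17) = 23.6 m/s
Around a low, centrifugal force acts outward with Coriolis, so pressure-gradient force balances both:
(1/ρ)|∂P/∂n| = fV + V²/R  →  V² + fR·V − fR·V_g = 0
With fR = 4.99×10⁻⁵ × 1524×10³ m = 76.0 m/s:
V = [−fR + √((fR)² + 4 fR V_g)]/2 = [−76.0 + √(76.0² + 4×76.0×23.6)]/2 = 18.9 m/s
Subgeostrophic (V < V_g = 23.6 m/s), as expected around a low.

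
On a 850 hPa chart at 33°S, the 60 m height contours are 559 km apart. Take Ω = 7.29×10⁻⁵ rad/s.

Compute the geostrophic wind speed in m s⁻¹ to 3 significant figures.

Coriolis parameter at 33°S:
f = 2Ω sin φ = 2 × 7.29×10⁻⁵ × sin 33° = 7.94×10⁻⁵ s⁻¹
Height gradient: |∂Z/∂n| = 60 m / 559000 m = 1.07×10⁻⁴
On a pressure surface, geostrophic balance gives V_g = (g/f)|∂Z/∂n|:
V_g = 9.81 × 1.07×10⁻⁴ / 7.94×10⁻⁵ = 13.3 m/s

13.3 m s⁻¹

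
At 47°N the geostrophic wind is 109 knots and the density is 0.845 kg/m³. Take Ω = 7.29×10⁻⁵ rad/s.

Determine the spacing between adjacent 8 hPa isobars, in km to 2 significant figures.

160 km

Coriolis parameter at 47°N:
f = 2Ω sin φ = 2 × 7.29×10⁻⁵ × sin 47° = 1.07×10⁻⁴ s⁻¹
Wind speed in SI: 109 knots = 56.1 m/s
Geostrophic balance rearranged: |∂P/∂n| = f ρ V_g
|∂P/∂n| = 1.07×10⁻⁴ × 0.845 × 56.1 = 5.05×10⁻³ Pa/m
Isobar spacing: Δn = ΔP/|∂P/∂n| = 800 Pa / 5.05×10⁻³ Pa/m = 158337 m ≈ 160 km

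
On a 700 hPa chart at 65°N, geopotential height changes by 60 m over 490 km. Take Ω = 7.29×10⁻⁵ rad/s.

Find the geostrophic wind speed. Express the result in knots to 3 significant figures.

Coriolis parameter at 65°N:
f = 2Ω sin φ = 2 × 7.29×10⁻⁵ × sin 65° = 1.32×10⁻⁴ s⁻¹
Height gradient: |∂Z/∂n| = 60 m / 490000 m = 1.22×10⁻⁴
On a pressure surface, geostrophic balance gives V_g = (g/f)|∂Z/∂n|:
V_g = 9.81 × 1.22×10⁻⁴ / 1.32×10⁻⁴ = 9.09 m/s
Converting: 9.09 m/s × 1.944 = 17.7 knots

17.7 knots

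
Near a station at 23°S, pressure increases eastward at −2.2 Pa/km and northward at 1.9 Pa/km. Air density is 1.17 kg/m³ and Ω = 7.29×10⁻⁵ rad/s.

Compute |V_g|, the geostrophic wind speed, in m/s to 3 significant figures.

43.6 m/s

Coriolis parameter at 23°S:
f = 2Ω sin φ = 2 × 7.29×10⁻⁵ × sin 23° = 5.70×10⁻⁵ s⁻¹
In the Southern Hemisphere f is negative: f = −5.70×10⁻⁵ s⁻¹.
Component geostrophic relations (x east, y north):
u_g = −(1/(fρ)) ∂P/∂y,  v_g = (1/(fρ)) ∂P/∂x
u_g = −(1.9×10⁻³)/(−5.70×10⁻⁵ × 1.17) = 28.5 m/s;  v_g = (−2.2×10⁻³)/(−5.70×10⁻⁵ × 1.17) = 33.0 m/s
|V_g| = √(u_g² + v_g²) = 43.6 m/s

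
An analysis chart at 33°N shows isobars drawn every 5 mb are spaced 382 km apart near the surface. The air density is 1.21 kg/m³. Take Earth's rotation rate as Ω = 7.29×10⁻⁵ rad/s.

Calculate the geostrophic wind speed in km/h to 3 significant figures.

49.0 km/h

Coriolis parameter at 33°N:
f = 2Ω sin φ = 2 × 7.29×10⁻⁵ × sin 33° = 7.94×10⁻⁵ s⁻¹
Pressure gradient: |∂P/∂n| = 500 Pa / 382000 m = 1.31×10⁻³ Pa/m
Geostrophic balance (pressure-gradient force = Coriolis force):
V_g = (1/(fρ)) |∂P/∂n| = 1.31×10⁻³ / (7.94×10⁻⁵ × 1.21) = 13.6 m/s
Converting: 13.6 m/s × 3.6 = 49.0 km/h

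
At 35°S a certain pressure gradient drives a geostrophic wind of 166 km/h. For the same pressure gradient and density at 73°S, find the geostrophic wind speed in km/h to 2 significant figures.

With the same pressure gradient and density, V_g ∝ 1/f ∝ 1/sin φ.
V₂ = V₁ · sin φ₁ / sin φ₂ = 166 × sin 35° / sin 73°
V₂ = 166 × 0.5736/0.9563 = 100 km/h

100 km/h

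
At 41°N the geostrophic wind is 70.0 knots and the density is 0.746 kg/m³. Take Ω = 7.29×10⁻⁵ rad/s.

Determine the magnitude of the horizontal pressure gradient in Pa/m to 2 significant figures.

Coriolis parameter at 41°N:
f = 2Ω sin φ = 2 × 7.29×10⁻⁵ × sin 41° = 9.57×10⁻⁵ s⁻¹
Wind speed in SI: 70.0 knots = 36.0 m/s
Geostrophic balance rearranged: |∂P/∂n| = f ρ V_g
|∂P/∂n| = 9.57×10⁻⁵ × 0.746 × 36.0 = 2.57×10⁻³ Pa/m

2.6×10⁻³ Pa/m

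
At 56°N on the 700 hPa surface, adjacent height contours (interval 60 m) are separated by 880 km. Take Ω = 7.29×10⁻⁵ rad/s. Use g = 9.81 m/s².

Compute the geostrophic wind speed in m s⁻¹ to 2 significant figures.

Coriolis parameter at 56°N:
f = 2Ω sin φ = 2 × 7.29×10⁻⁵ × sin 56° = 1.21×10⁻⁴ s⁻¹
Height gradient: |∂Z/∂n| = 60 m / 880000 m = 6.82×10⁻⁵
On a pressure surface, geostrophic balance gives V_g = (g/f)|∂Z/∂n|:
V_g = 9.81 × 6.82×10⁻⁵ / 1.21×10⁻⁴ = 5.53 m/s

5.5 m s⁻¹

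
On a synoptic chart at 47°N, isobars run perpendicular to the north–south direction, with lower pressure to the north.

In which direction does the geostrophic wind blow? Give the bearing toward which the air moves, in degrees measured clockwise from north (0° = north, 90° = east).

090°

The pressure-gradient force points toward the north (bearing 000°).
Geostrophic balance: in the Northern Hemisphere the Coriolis force deflects motion to the right, so the geostrophic wind blows 90° to the right of the pressure-gradient force (low pressure on the left).
Rotating 000° by 90° clockwise gives 090° — the wind blows toward the east.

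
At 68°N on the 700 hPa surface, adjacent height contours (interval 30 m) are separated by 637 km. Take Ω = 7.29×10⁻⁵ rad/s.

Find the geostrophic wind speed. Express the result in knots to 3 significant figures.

6.64 knots

Coriolis parameter at 68°N:
f = 2Ω sin φ = 2 × 7.29×10⁻⁵ × sin 68° = 1.35×10⁻⁴ s⁻¹
Height gradient: |∂Z/∂n| = 30 m / 637000 m = 4.71×10⁻⁵
On a pressure surface, geostrophic balance gives V_g = (g/f)|∂Z/∂n|:
V_g = 9.81 × 4.71×10⁻⁵ / 1.35×10⁻⁴ = 3.42 m/s
Converting: 3.42 m/s × 1.944 = 6.64 knots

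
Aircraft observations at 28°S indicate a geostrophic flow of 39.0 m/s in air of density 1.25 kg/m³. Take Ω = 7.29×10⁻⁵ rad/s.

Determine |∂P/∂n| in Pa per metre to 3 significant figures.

Coriolis parameter at 28°S:
f = 2Ω sin φ = 2 × 7.29×10⁻⁵ × sin 28° = 6.84×10⁻⁵ s⁻¹
Geostrophic balance rearranged: |∂P/∂n| = f ρ V_g
|∂P/∂n| = 6.84×10⁻⁵ × 1.25 × 39.0 = 3.34×10⁻³ Pa/m

3.34×10⁻³ Pa/m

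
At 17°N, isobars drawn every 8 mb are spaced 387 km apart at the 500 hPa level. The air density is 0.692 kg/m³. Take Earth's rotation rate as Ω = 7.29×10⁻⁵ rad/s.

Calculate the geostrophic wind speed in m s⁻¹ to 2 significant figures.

70 m s⁻¹

Coriolis parameter at 17°N:
f = 2Ω sin φ = 2 × 7.29×10⁻⁵ × sin 17° = 4.26×10⁻⁵ s⁻¹
Pressure gradient: |∂P/∂n| = 800 Pa / 387000 m = 2.07×10⁻³ Pa/m
Geostrophic balance (pressure-gradient force = Coriolis force):
V_g = (1/(fρ)) |∂P/∂n| = 2.07×10⁻³ / (4.26×10⁻⁵ × 0.692) = 70.1 m/s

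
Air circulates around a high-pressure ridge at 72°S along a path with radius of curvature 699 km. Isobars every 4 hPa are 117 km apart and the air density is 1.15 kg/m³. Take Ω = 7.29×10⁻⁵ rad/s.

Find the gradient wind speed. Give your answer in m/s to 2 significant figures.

32 m/s

Coriolis parameter at 72°S:
f = 2Ω sin φ = 2 × 7.29×10⁻⁵ × sin 72° = 1.39×10⁻⁴ s⁻¹
Pressure gradient: |∂P/∂n| = 400 Pa / 117000 m = 3.42×10⁻³ Pa/m
Geostrophic speed: V_g = |∂P/∂n|/(fρ) = 3.42×10⁻³/(1.39×10⁻⁴ × 1.15) = 21.4 m/s
Around a high, pressure-gradient force acts outward with centrifugal, so Coriolis balances both:
fV = (1/ρ)|∂P/∂n| + V²/R  →  V² − fR·V + fR·V_g = 0
With fR = 1.39×10⁻⁴ × 699×10³ m = 96.9 m/s:
V = [fR − √((fR)² − 4 fR V_g)]/2 = [96.9 − √(96.9² − 4×96.9×21.4)]/2 = 32 m/s
Supergeostrophic (V > V_g = 21.4 m/s), as expected around a high.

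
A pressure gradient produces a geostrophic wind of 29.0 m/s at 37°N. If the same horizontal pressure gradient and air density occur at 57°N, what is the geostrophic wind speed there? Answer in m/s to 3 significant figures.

20.8 m/s

With the same pressure gradient and density, V_g ∝ 1/f ∝ 1/sin φ.
V₂ = V₁ · sin φ₁ / sin φ₂ = 29.0 × sin 37° / sin 57°
V₂ = 29.0 × 0.6018/0.8387 = 20.8 m/s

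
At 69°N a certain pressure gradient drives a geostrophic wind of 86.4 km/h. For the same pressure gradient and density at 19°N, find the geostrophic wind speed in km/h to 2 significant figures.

With the same pressure gradient and density, V_g ∝ 1/f ∝ 1/sin φ.
V₂ = V₁ · sin φ₁ / sin φ₂ = 86.4 × sin 69° / sin 19°
V₂ = 86.4 × 0.9336/0.3256 = 250 km/h

250 km/h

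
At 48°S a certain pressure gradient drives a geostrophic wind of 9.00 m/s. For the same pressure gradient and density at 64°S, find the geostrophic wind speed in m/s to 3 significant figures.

7.44 m/s

With the same pressure gradient and density, V_g ∝ 1/f ∝ 1/sin φ.
V₂ = V₁ · sin φ₁ / sin φ₂ = 9.00 × sin 48° / sin 64°
V₂ = 9.00 × 0.7431/0.8988 = 7.44 m/s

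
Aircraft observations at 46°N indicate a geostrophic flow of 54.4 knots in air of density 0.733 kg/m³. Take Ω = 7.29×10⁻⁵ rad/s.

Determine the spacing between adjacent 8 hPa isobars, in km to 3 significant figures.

372 km

Coriolis parameter at 46°N:
f = 2Ω sin φ = 2 × 7.29×10⁻⁵ × sin 46° = 1.05×10⁻⁴ s⁻¹
Wind speed in SI: 54.4 knots = 28.0 m/s
Geostrophic balance rearranged: |∂P/∂n| = f ρ V_g
|∂P/∂n| = 1.05×10⁻⁴ × 0.733 × 28.0 = 2.15×10⁻³ Pa/m
Isobar spacing: Δn = ΔP/|∂P/∂n| = 800 Pa / 2.15×10⁻³ Pa/m = 371841 m ≈ 372 km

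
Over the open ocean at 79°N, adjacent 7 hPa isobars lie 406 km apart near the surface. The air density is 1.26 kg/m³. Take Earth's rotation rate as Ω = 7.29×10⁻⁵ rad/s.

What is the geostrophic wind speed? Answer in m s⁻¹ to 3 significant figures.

9.56 m s⁻¹

Coriolis parameter at 79°N:
f = 2Ω sin φ = 2 × 7.29×10⁻⁵ × sin 79° = 1.43×10⁻⁴ s⁻¹
Pressure gradient: |∂P/∂n| = 700 Pa / 406000 m = 1.72×10⁻³ Pa/m
Geostrophic balance (pressure-gradient force = Coriolis force):
V_g = (1/(fρ)) |∂P/∂n| = 1.72×10⁻³ / (1.43×10⁻⁴ × 1.26) = 9.56 m/s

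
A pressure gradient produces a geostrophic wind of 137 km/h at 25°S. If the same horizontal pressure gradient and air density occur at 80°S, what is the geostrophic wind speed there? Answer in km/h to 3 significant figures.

With the same pressure gradient and density, V_g ∝ 1/f ∝ 1/sin φ.
V₂ = V₁ · sin φ₁ / sin φ₂ = 137 × sin 25° / sin 80°
V₂ = 137 × 0.4226/0.9848 = 58.8 km/h

58.8 km/h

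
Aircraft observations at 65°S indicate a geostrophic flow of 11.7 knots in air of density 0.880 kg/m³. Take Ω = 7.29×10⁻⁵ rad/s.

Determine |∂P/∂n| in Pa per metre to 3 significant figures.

7.00×10⁻⁴ Pa/m

Coriolis parameter at 65°S:
f = 2Ω sin φ = 2 × 7.29×10⁻⁵ × sin 65° = 1.32×10⁻⁴ s⁻¹
Wind speed in SI: 11.7 knots = 6.02 m/s
Geostrophic balance rearranged: |∂P/∂n| = f ρ V_g
|∂P/∂n| = 1.32×10⁻⁴ × 0.880 × 6.02 = 7.00×10⁻⁴ Pa/m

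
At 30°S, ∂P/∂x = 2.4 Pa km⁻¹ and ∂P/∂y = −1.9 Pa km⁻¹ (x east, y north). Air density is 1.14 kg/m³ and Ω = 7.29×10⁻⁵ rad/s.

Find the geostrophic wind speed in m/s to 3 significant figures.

36.8 m/s

Coriolis parameter at 30°S:
f = 2Ω sin φ = 2 × 7.29×10⁻⁵ × sin 30° = 7.29×10⁻⁵ s⁻¹
In the Southern Hemisphere f is negative: f = −7.29×10⁻⁵ s⁻¹.
Component geostrophic relations (x east, y north):
u_g = −(1/(fρ)) ∂P/∂y,  v_g = (1/(fρ)) ∂P/∂x
u_g = −(−1.9×10⁻³)/(−7.29×10⁻⁵ × 1.14) = −22.9 m/s;  v_g = (2.4×10⁻³)/(−7.29×10⁻⁵ × 1.14) = −28.9 m/s
|V_g| = √(u_g² + v_g²) = 36.8 m/s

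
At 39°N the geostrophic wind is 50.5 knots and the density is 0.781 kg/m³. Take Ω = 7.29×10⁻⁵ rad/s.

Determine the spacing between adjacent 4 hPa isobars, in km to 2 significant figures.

210 km

Coriolis parameter at 39°N:
f = 2Ω sin φ = 2 × 7.29×10⁻⁵ × sin 39° = 9.18×10⁻⁵ s⁻¹
Wind speed in SI: 50.5 knots = 26.0 m/s
Geostrophic balance rearranged: |∂P/∂n| = f ρ V_g
|∂P/∂n| = 9.18×10⁻⁵ × 0.781 × 26.0 = 1.86×10⁻³ Pa/m
Isobar spacing: Δn = ΔP/|∂P/∂n| = 400 Pa / 1.86×10⁻³ Pa/m = 214857 m ≈ 210 km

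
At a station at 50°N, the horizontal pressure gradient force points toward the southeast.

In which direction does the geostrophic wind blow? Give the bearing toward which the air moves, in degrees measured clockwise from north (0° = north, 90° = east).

225°

The pressure-gradient force points toward the southeast (bearing 135°).
Geostrophic balance: in the Northern Hemisphere the Coriolis force deflects motion to the right, so the geostrophic wind blows 90° to the right of the pressure-gradient force (low pressure on the left).
Rotating 135° by 90° clockwise gives 225° — the wind blows toward the southwest.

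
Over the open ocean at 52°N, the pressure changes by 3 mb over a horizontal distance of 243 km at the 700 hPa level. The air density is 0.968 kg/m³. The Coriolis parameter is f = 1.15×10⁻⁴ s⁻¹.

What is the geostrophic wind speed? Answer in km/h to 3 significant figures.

Pressure gradient: |∂P/∂n| = 300 Pa / 243000 m = 1.23×10⁻³ Pa/m
Geostrophic balance (pressure-gradient force = Coriolis force):
V_g = (1/(fρ)) |∂P/∂n| = 1.23×10⁻³ / (1.15×10⁻⁴ × 0.968) = 11.1 m/s
Converting: 11.1 m/s × 3.6 = 39.9 km/h

39.9 km/h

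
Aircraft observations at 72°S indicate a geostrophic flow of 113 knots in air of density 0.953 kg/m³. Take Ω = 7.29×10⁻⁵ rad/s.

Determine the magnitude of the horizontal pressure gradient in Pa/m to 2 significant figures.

Coriolis parameter at 72°S:
f = 2Ω sin φ = 2 × 7.29×10⁻⁵ × sin 72° = 1.39×10⁻⁴ s⁻¹
Wind speed in SI: 113 knots = 58.1 m/s
Geostrophic balance rearranged: |∂P/∂n| = f ρ V_g
|∂P/∂n| = 1.39×10⁻⁴ × 0.953 × 58.1 = 7.68×10⁻³ Pa/m

7.7×10⁻³ Pa/m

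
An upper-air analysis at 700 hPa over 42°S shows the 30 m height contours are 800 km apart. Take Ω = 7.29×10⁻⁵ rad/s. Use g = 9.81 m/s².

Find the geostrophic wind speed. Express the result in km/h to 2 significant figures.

14 km/h

Coriolis parameter at 42°S:
f = 2Ω sin φ = 2 × 7.29×10⁻⁵ × sin 42° = 9.76×10⁻⁵ s⁻¹
Height gradient: |∂Z/∂n| = 30 m / 800000 m = 3.75×10⁻⁵
On a pressure surface, geostrophic balance gives V_g = (g/f)|∂Z/∂n|:
V_g = 9.81 × 3.75×10⁻⁵ / 9.76×10⁻⁵ = 3.77 m/s
Converting: 3.77 m/s × 3.6 = 14 km/h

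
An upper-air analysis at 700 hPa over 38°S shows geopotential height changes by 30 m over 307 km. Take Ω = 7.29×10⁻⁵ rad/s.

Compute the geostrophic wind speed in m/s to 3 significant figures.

Coriolis parameter at 38°S:
f = 2Ω sin φ = 2 × 7.29×10⁻⁵ × sin 38° = 8.98×10⁻⁵ s⁻¹
Height gradient: |∂Z/∂n| = 30 m / 307000 m = 9.77×10⁻⁵
On a pressure surface, geostrophic balance gives V_g = (g/f)|∂Z/∂n|:
V_g = 9.81 × 9.77×10⁻⁵ / 8.98×10⁻⁵ = 10.7 m/s

10.7 m/s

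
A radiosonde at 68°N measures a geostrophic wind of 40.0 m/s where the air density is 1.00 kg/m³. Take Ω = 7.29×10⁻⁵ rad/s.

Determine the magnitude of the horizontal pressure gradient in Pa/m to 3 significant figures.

5.41×10⁻³ Pa/m

Coriolis parameter at 68°N:
f = 2Ω sin φ = 2 × 7.29×10⁻⁵ × sin 68° = 1.35×10⁻⁴ s⁻¹
Geostrophic balance rearranged: |∂P/∂n| = f ρ V_g
|∂P/∂n| = 1.35×10⁻⁴ × 1.00 × 40.0 = 5.41×10⁻³ Pa/m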